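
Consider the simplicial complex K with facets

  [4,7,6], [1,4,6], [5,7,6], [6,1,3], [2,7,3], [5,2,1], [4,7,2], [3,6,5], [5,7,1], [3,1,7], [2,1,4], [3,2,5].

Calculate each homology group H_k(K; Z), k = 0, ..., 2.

H_0 ≅ Z,  H_1 ≅ Z/2Z,  H_2 = 0.

K has 7 vertices, 18 edges, 12 triangles.
rank ∂_0 = 0, rank ∂_1 = 6 ⇒ b_0 = 7 − 0 − 6 = 1; all invariant factors of ∂_1 are 1 so no torsion. So H_0 ≅ Z.
rank ∂_1 = 6, rank ∂_2 = 12 ⇒ b_1 = 18 − 6 − 12 = 0; ∂_2 has invariant factor(s) [2] giving torsion. So H_1 ≅ Z/2Z.
rank ∂_2 = 12, rank ∂_3 = 0 ⇒ b_2 = 12 − 12 − 0 = 0. So H_2 ≅ 0.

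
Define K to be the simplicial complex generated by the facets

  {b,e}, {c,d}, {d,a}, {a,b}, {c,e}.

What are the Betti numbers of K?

Fix the vertex order a < b < c < d < e and write every simplex with vertices in increasing order. Then dim K = 1 and the simplices of K are:

  0-simplices (5): a, b, c, d, e
  1-simplices (5): ab, ad, be, cd, ce

so the chain groups are C_0 ≅ Z^5, C_1 ≅ Z^5.

The boundary map ∂_1: C_1 → C_0 sends each edge [p,q] (with p < q) to q − p.
This gives a 5×5 integer matrix of rank 4; reducing to Smith normal form yields diagonal entries (1,1,1,1).

Now H_k = ker ∂_k / im ∂_{k+1}, so:

  H_0: rank C_0 − rank ∂_1 = 5 − 4 = 1, and the invariant factors of ∂_1 are all 1, so H_0 = Z.
  H_1: rank ker ∂_1 − rank ∂_2 = (5 − 4) − 0 = 1, and there is no ∂_2, so H_1 = Z.

(K is a triangulation of the circle S^1.)

Hence the Betti numbers are b_0 = 1, b_1 = 1.

b_0 = 1, b_1 = 1.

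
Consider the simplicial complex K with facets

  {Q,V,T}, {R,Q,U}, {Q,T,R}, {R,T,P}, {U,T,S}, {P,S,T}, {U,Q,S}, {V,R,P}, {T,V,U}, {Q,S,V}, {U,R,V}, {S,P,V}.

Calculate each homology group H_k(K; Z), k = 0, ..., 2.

H_0 = Z,  H_1 = Z/2,  H_2 = 0.

Take the total order P < Q < R < S < T < U < V on the vertex set. Then K (dimension 2) consists of the simplices:

  0-simplices (7): P, Q, R, S, T, U, V
  1-simplices (18): PR, PS, PT, PV, QR, QS, QT, QU, QV, RT, RU, RV, ST, SU, SV, TU, TV, UV
  2-simplices (12): PRT, PRV, PST, PSV, QRT, QRU, QSU, QSV, QTV, RUV, STU, TUV

so the chain groups are C_0 ≅ Z^7, C_1 ≅ Z^18, C_2 ≅ Z^12.

The boundary map ∂_1: C_1 → C_0 is given by ∂[p,q] = [q] − [p]. For instance
  ∂QV = V − Q.
As a 7×18 matrix over Z this has rank 6, with invariant factors (1,1,1,1,1,1).

∂_2: C_2 → C_1 maps a triangle to the signed sum of its edges. For instance
  ∂QRT = RT − QT + QR,
  ∂RUV = UV − RV + RU.
The resulting 18×12 matrix has rank 12, and its Smith normal form has invariant factors (1,1,1,1,1,1,1,1,1,1,1,2).

From H_k ≅ ker(∂_k) / im(∂_{k+1}) we obtain:

  H_0: rank C_0 − rank ∂_1 = 7 − 6 = 1, and the invariant factors of ∂_1 are all 1, so H_0 ≅ Z.
  H_1: rank ker ∂_1 − rank ∂_2 = (18 − 6) − 12 = 0, and ∂_2 has invariant factor 2 > 1, so H_1 ≅ Z/2.
  H_2: rank ker ∂_2 − rank ∂_3 = (12 − 12) − 0 = 0, and there is no ∂_3, so H_2 ≅ 0.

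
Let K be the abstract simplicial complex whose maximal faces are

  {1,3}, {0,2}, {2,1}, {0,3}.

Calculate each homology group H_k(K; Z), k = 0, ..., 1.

We work with the vertex ordering 0 < 1 < 2 < 3. The simplices of K, each written with vertices in increasing order, are:

  0-simplices (4): [0], [1], [2], [3]
  1-simplices (4): [0,2], [0,3], [1,2], [1,3]

giving chain groups C_0 ≅ Z^4, C_1 ≅ Z^4.

∂_1: C_1 → C_0 maps an edge to its endpoints' difference, ∂[p,q] = q − p. For instance
  ∂[1,2] = [2] − [1].
The 4×4 boundary matrix has rank 3 and Smith normal form diag(1,1,1).

From H_k ≅ ker(∂_k) / im(∂_{k+1}) we obtain:

  H_0: rank C_0 − rank ∂_1 = 4 − 3 = 1, and the invariant factors of ∂_1 are all 1, so H_0 = Z.
  H_1: rank ker ∂_1 − rank ∂_2 = (4 − 3) − 0 = 1, and there is no ∂_2, so H_1 = Z.

(K is a triangulation of the circle S^1.)

H_0 ≅ Z,  H_1 ≅ Z.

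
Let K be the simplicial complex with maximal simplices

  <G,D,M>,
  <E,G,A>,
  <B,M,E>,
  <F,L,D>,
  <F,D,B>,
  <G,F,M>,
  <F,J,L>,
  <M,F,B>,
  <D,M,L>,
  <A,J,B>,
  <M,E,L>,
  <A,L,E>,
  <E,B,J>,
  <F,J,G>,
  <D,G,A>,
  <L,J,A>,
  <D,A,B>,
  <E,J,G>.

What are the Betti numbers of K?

K has 9 vertices, 27 edges, 18 triangles.
rank ∂_0 = 0, rank ∂_1 = 8 ⇒ b_0 = 9 − 0 − 8 = 1; all invariant factors of ∂_1 are 1 so no torsion. So H_0 = Z.
rank ∂_1 = 8, rank ∂_2 = 18 ⇒ b_1 = 27 − 8 − 18 = 1; ∂_2 has invariant factor(s) [2] giving torsion. So H_1 = Z ⊕ Z/2Z.
rank ∂_2 = 18, rank ∂_3 = 0 ⇒ b_2 = 18 − 18 − 0 = 0. So H_2 = 0.

b_0 = 1, b_1 = 1, b_2 = 0.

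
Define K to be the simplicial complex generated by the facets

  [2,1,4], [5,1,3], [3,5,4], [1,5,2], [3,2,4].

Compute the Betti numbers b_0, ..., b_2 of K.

b_0 = 1, b_1 = 1, b_2 = 0.

We work with the vertex ordering 1 < 2 < 3 < 4 < 5. The simplices of K, each written with vertices in increasing order, are:

  0-simplices (5): [1], [2], [3], [4], [5]
  1-simplices (10): [1,2], [1,3], [1,4], [1,5], [2,3], [2,4], [2,5], [3,4], [3,5], [4,5]
  2-simplices (5): [1,2,4], [1,2,5], [1,3,5], [2,3,4], [3,4,5]

giving chain groups C_0 ≅ Z^5, C_1 ≅ Z^10, C_2 ≅ Z^5.

The boundary map ∂_1: C_1 → C_0 is given by ∂[p,q] = [q] − [p]. For instance
  ∂[3,4] = [4] − [3].
This gives a 5×10 integer matrix of rank 4; reducing to Smith normal form yields diagonal entries (1,1,1,1).

∂_2: C_2 → C_1 maps a triangle to the signed sum of its edges. For instance
  ∂[3,4,5] = [4,5] − [3,5] + [3,4],
  ∂[1,2,4] = [2,4] − [1,4] + [1,2].
The resulting 10×5 matrix has rank 5, and its Smith normal form has invariant factors (1,1,1,1,1).

From H_k ≅ ker(∂_k) / im(∂_{k+1}) we obtain:

  H_0: rank C_0 − rank ∂_1 = 5 − 4 = 1, and the invariant factors of ∂_1 are all 1, so H_0 ≅ Z.
  H_1: rank ker ∂_1 − rank ∂_2 = (10 − 4) − 5 = 1, and the invariant factors of ∂_2 are all 1, so H_1 ≅ Z.
  H_2: rank ker ∂_2 − rank ∂_3 = (5 − 5) − 0 = 0, and there is no ∂_3, so H_2 ≅ 0.

Hence the Betti numbers are b_0 = 1, b_1 = 1, b_2 = 0.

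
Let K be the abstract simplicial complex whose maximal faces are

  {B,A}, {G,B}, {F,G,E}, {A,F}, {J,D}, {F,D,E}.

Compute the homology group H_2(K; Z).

H_2 ≅ 0.

Take the total order A < B < D < E < F < G < J on the vertex set. Then K (dimension 2) consists of the simplices:

  0-simplices (7): A, B, D, E, F, G, J
  1-simplices (9): AB, AF, BG, DE, DF, DJ, EF, EG, FG
  2-simplices (2): DEF, EFG

Hence C_0 ≅ Z^7, C_1 ≅ Z^9, C_2 ≅ Z^2.

The boundary map ∂_1: C_1 → C_0 is given by ∂[p,q] = [q] − [p]. For instance
  ∂EF = F − E.
The resulting 7×9 matrix has rank 6, and its Smith normal form has invariant factors (1,1,1,1,1,1).

Boundary ∂_2: C_2 → C_1 sends each 2-simplex [p,q,r] to [q,r] − [p,r] + [p,q]. For instance
  ∂EFG = FG − EG + EF,
  ∂DEF = EF − DF + DE.
This gives a 9×2 integer matrix of rank 2; reducing to Smith normal form yields diagonal entries (1,1).

From H_k ≅ ker(∂_k) / im(∂_{k+1}) we obtain:

  H_2: rank ker ∂_2 − rank ∂_3 = (2 − 2) − 0 = 0, and there is no ∂_3, so H_2 = 0.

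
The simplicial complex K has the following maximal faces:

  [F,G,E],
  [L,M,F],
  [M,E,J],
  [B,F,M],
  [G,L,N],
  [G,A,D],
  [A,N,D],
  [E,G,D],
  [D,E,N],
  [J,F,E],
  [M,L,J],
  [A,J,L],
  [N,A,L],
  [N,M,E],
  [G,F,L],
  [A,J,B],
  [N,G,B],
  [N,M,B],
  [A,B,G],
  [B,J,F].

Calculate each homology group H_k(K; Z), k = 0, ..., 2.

H_0 = Z,  H_1 = Z ⊕ Z/2Z,  H_2 = 0.

K has 10 vertices, 30 edges, 20 triangles.
rank ∂_0 = 0, rank ∂_1 = 9 ⇒ b_0 = 10 − 0 − 9 = 1; all invariant factors of ∂_1 are 1 so no torsion. So H_0 = Z.
rank ∂_1 = 9, rank ∂_2 = 20 ⇒ b_1 = 30 − 9 − 20 = 1; ∂_2 has invariant factor(s) [2] giving torsion. So H_1 = Z ⊕ Z/2Z.
rank ∂_2 = 20, rank ∂_3 = 0 ⇒ b_2 = 20 − 20 − 0 = 0. So H_2 = 0.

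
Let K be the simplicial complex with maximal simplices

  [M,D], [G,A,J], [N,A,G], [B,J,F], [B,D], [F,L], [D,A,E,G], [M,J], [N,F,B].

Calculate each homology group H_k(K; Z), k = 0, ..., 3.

Fix the vertex order A < B < D < E < F < G < J < L < M < N and write every simplex with vertices in increasing order. Then dim K = 3 and the simplices of K are:

  0-simplices (10): A, B, D, E, F, G, J, L, M, N
  1-simplices (19): AD, AE, AG, AJ, AN, BD, BF, BJ, BN, DE, DG, DM, EG, FJ, FL, FN, GJ, GN, JM
  2-simplices (8): ADE, ADG, AEG, AGJ, AGN, BFJ, BFN, DEG
  3-simplices (1): ADEG

so the chain groups are C_0 ≅ Z^10, C_1 ≅ Z^19, C_2 ≅ Z^8, C_3 ≅ Z^1.

The boundary map ∂_1: C_1 → C_0 is given by ∂[p,q] = [q] − [p].
The resulting 10×19 matrix has rank 9, and its Smith normal form has invariant factors (1,1,1,1,1,1,1,1,1).

The boundary map ∂_2: C_2 → C_1 acts by ∂[p,q,r] = [q,r] − [p,r] + [p,q]. For instance
  ∂AGJ = GJ − AJ + AG,
  ∂ADG = DG − AG + AD.
As a 19×8 matrix over Z this has rank 7, with invariant factors (1,1,1,1,1,1,1).

The boundary map ∂_3: C_3 → C_2 sends each 3-simplex σ to the alternating sum Σ_i (−1)^i (σ with its i-th vertex removed). For instance
  ∂ADEG = DEG − AEG + ADG − ADE.
This gives a 8×1 integer matrix of rank 1; reducing to Smith normal form yields diagonal entries (1).

Reading off H_k = ker ∂_k / im ∂_{k+1}:

  H_0: rank C_0 − rank ∂_1 = 10 − 9 = 1, and the invariant factors of ∂_1 are all 1, so H_0 = Z.
  H_1: rank ker ∂_1 − rank ∂_2 = (19 − 9) − 7 = 3, and the invariant factors of ∂_2 are all 1, so H_1 = Z^3.
  H_2: rank ker ∂_2 − rank ∂_3 = (8 − 7) − 1 = 0, and the invariant factors of ∂_3 are all 1, so H_2 = 0.
  H_3: rank ker ∂_3 − rank ∂_4 = (1 − 1) − 0 = 0, and there is no ∂_4, so H_3 = 0.

As a check, the Euler characteristic is 10 − 19 + 8 − 1 = -2, which agrees with 1 − 3 + 0 − 0 = -2.

H_0 ≅ Z,  H_1 ≅ Z^3,  H_2 = 0,  H_3 = 0.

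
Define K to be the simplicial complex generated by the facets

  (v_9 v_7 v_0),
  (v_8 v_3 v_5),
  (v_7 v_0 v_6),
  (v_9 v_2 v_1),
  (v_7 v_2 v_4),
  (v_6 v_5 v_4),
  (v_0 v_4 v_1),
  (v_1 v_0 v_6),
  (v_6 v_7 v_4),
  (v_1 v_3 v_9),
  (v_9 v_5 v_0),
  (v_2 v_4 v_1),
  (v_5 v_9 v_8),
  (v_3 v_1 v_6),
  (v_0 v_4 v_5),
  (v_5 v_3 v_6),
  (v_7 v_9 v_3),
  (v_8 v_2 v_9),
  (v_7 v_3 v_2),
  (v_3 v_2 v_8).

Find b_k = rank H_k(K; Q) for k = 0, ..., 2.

We work with the vertex ordering v_0 < v_1 < v_2 < v_3 < v_4 < v_5 < v_6 < v_7 < v_8 < v_9. The simplices of K, each written with vertices in increasing order, are:

  0-simplices (10): [v_0], [v_1], [v_2], [v_3], [v_4], [v_5], [v_6], [v_7], [v_8], [v_9]
  1-simplices (30): (30 of them)
  2-simplices (20): (20 of them)

giving chain groups C_0 ≅ Z^10, C_1 ≅ Z^30, C_2 ≅ Z^20.

∂_1: C_1 → C_0 sends each edge [p,q] (with p < q) to q − p.
As a 10×30 matrix over Z this has rank 9, with invariant factors (1,1,1,1,1,1,1,1,1).

The boundary map ∂_2: C_2 → C_1 sends each 2-simplex [p,q,r] to [q,r] − [p,r] + [p,q]. For instance
  ∂[v_2,v_3,v_8] = [v_3,v_8] − [v_2,v_8] + [v_2,v_3],
  ∂[v_0,v_1,v_4] = [v_1,v_4] − [v_0,v_4] + [v_0,v_1].
The resulting 30×20 matrix has rank 20, and its Smith normal form has invariant factors (1,1,1,1,1,1,1,1,1,1,1,1,1,1,1,1,1,1,1,2).

Computing H_k = (kernel of ∂_k) / (image of ∂_{k+1}):

  H_0: rank C_0 − rank ∂_1 = 10 − 9 = 1, and the invariant factors of ∂_1 are all 1, so H_0 ≅ Z.
  H_1: rank ker ∂_1 − rank ∂_2 = (30 − 9) − 20 = 1, and ∂_2 has invariant factor 2 > 1, so H_1 ≅ Z ⊕ Z/2Z.
  H_2: rank ker ∂_2 − rank ∂_3 = (20 − 20) − 0 = 0, and there is no ∂_3, so H_2 ≅ 0.

Hence the Betti numbers are b_0 = 1, b_1 = 1, b_2 = 0.

b_0 = 1, b_1 = 1, b_2 = 0.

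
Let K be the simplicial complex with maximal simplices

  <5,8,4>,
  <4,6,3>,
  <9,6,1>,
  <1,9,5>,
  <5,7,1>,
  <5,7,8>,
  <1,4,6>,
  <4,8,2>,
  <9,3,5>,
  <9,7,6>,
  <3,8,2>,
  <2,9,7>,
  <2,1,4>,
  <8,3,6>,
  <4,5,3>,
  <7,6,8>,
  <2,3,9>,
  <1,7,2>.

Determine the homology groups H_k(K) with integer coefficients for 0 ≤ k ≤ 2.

H_0 = Z,  H_1 = Z ⊕ Z_2,  H_2 = 0.

Fix the vertex order 1 < 2 < 3 < 4 < 5 < 6 < 7 < 8 < 9 and write every simplex with vertices in increasing order. Then dim K = 2 and the simplices of K are:

  0-simplices (9): [1], [2], [3], [4], [5], [6], [7], [8], [9]
  1-simplices (27): (27 of them)
  2-simplices (18): [1,2,4], [1,2,7], [1,4,6], [1,5,7], [1,5,9], [1,6,9], [2,3,8], [2,3,9], [2,4,8], [2,7,9], [3,4,5], [3,4,6], [3,5,9], [3,6,8], [4,5,8], [5,7,8], [6,7,8], [6,7,9]

Hence C_0 ≅ Z^9, C_1 ≅ Z^27, C_2 ≅ Z^18.

The boundary map ∂_1: C_1 → C_0 sends each edge [p,q] (with p < q) to q − p.
This gives a 9×27 integer matrix of rank 8; reducing to Smith normal form yields diagonal entries (1,1,1,1,1,1,1,1).

∂_2: C_2 → C_1 sends each 2-simplex [p,q,r] to [q,r] − [p,r] + [p,q]. For instance
  ∂[1,5,7] = [5,7] − [1,7] + [1,5],
  ∂[3,5,9] = [5,9] − [3,9] + [3,5].
This gives a 27×18 integer matrix of rank 18; reducing to Smith normal form yields diagonal entries (1,1,1,1,1,1,1,1,1,1,1,1,1,1,1,1,1,2).

From H_k ≅ ker(∂_k) / im(∂_{k+1}) we obtain:

  H_0: rank C_0 − rank ∂_1 = 9 − 8 = 1, and the invariant factors of ∂_1 are all 1, so H_0 = Z.
  H_1: rank ker ∂_1 − rank ∂_2 = (27 − 8) − 18 = 1, and ∂_2 has invariant factor 2 > 1, so H_1 = Z ⊕ Z_2.
  H_2: rank ker ∂_2 − rank ∂_3 = (18 − 18) − 0 = 0, and there is no ∂_3, so H_2 = 0.

(K is a triangulation of the Klein bottle.)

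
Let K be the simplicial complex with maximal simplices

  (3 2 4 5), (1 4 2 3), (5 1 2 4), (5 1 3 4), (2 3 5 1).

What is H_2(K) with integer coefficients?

H_2 ≅ 0.

Order the vertices as 1 < 2 < 3 < 4 < 5. Listing each simplex with vertices in this order, K has dimension 3 with simplices:

  0-simplices (5): [1], [2], [3], [4], [5]
  1-simplices (10): [1,2], [1,3], [1,4], [1,5], [2,3], [2,4], [2,5], [3,4], [3,5], [4,5]
  2-simplices (10): [1,2,3], [1,2,4], [1,2,5], [1,3,4], [1,3,5], [1,4,5], [2,3,4], [2,3,5], [2,4,5], [3,4,5]
  3-simplices (5): [1,2,3,4], [1,2,3,5], [1,2,4,5], [1,3,4,5], [2,3,4,5]

Hence C_0 ≅ Z^5, C_1 ≅ Z^10, C_2 ≅ Z^10, C_3 ≅ Z^5.

∂_1: C_1 → C_0 sends each edge [p,q] (with p < q) to q − p. For instance
  ∂[1,2] = [2] − [1].
The resulting 5×10 matrix has rank 4, and its Smith normal form has invariant factors (1,1,1,1).

The boundary map ∂_2: C_2 → C_1 maps a triangle to the signed sum of its edges. For instance
  ∂[1,3,5] = [3,5] − [1,5] + [1,3],
  ∂[1,2,4] = [2,4] − [1,4] + [1,2].
This gives a 10×10 integer matrix of rank 6; reducing to Smith normal form yields diagonal entries (1,1,1,1,1,1).

Boundary ∂_3: C_3 → C_2 sends each 3-simplex σ to the alternating sum Σ_i (−1)^i (σ with its i-th vertex removed). For instance
  ∂[1,2,4,5] = [2,4,5] − [1,4,5] + [1,2,5] − [1,2,4],
  ∂[1,2,3,5] = [2,3,5] − [1,3,5] + [1,2,5] − [1,2,3].
The resulting 10×5 matrix has rank 4, and its Smith normal form has invariant factors (1,1,1,1).

Computing H_k = (kernel of ∂_k) / (image of ∂_{k+1}):

  H_2: rank ker ∂_2 − rank ∂_3 = (10 − 6) − 4 = 0, and the invariant factors of ∂_3 are all 1, so H_2 = 0.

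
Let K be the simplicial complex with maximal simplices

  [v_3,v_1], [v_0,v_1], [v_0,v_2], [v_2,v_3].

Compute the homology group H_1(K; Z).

H_1 = Z.

Order the vertices as v_0 < v_1 < v_2 < v_3. Listing each simplex with vertices in this order, K has dimension 1 with simplices:

  0-simplices (4): [v_0], [v_1], [v_2], [v_3]
  1-simplices (4): [v_0,v_1], [v_0,v_2], [v_1,v_3], [v_2,v_3]

giving chain groups C_0 ≅ Z^4, C_1 ≅ Z^4.

∂_1: C_1 → C_0 maps an edge to its endpoints' difference, ∂[p,q] = q − p. For instance
  ∂[v_0,v_2] = [v_2] − [v_0].
The resulting 4×4 matrix has rank 3, and its Smith normal form has invariant factors (1,1,1).

Now H_k = ker ∂_k / im ∂_{k+1}, so:

  H_1: rank ker ∂_1 − rank ∂_2 = (4 − 3) − 0 = 1, and there is no ∂_2, so H_1 ≅ Z.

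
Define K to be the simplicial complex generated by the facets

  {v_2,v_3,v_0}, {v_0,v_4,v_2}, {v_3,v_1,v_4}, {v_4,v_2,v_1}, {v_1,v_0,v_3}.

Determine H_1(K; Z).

H_1 ≅ Z.

Fix the vertex order v_0 < v_1 < v_2 < v_3 < v_4 and write every simplex with vertices in increasing order. Then dim K = 2 and the simplices of K are:

  0-simplices (5): [v_0], [v_1], [v_2], [v_3], [v_4]
  1-simplices (10): [v_0,v_1], [v_0,v_2], [v_0,v_3], [v_0,v_4], [v_1,v_2], [v_1,v_3], [v_1,v_4], [v_2,v_3], [v_2,v_4], [v_3,v_4]
  2-simplices (5): [v_0,v_1,v_3], [v_0,v_2,v_3], [v_0,v_2,v_4], [v_1,v_2,v_4], [v_1,v_3,v_4]

giving chain groups C_0 ≅ Z^5, C_1 ≅ Z^10, C_2 ≅ Z^5.

Boundary ∂_1: C_1 → C_0 maps an edge to its endpoints' difference, ∂[p,q] = q − p.
The resulting 5×10 matrix has rank 4, and its Smith normal form has invariant factors (1,1,1,1).

∂_2: C_2 → C_1 sends each 2-simplex [p,q,r] to [q,r] − [p,r] + [p,q]. For instance
  ∂[v_1,v_3,v_4] = [v_3,v_4] − [v_1,v_4] + [v_1,v_3],
  ∂[v_0,v_2,v_4] = [v_2,v_4] − [v_0,v_4] + [v_0,v_2].
This gives a 10×5 integer matrix of rank 5; reducing to Smith normal form yields diagonal entries (1,1,1,1,1).

Reading off H_k = ker ∂_k / im ∂_{k+1}:

  H_1: rank ker ∂_1 − rank ∂_2 = (10 − 4) − 5 = 1, and the invariant factors of ∂_2 are all 1, so H_1 ≅ Z.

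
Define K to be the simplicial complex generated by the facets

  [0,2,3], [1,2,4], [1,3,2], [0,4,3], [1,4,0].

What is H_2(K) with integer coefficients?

Take the total order 0 < 1 < 2 < 3 < 4 on the vertex set. Then K (dimension 2) consists of the simplices:

  0-simplices (5): [0], [1], [2], [3], [4]
  1-simplices (10): [0,1], [0,2], [0,3], [0,4], [1,2], [1,3], [1,4], [2,3], [2,4], [3,4]
  2-simplices (5): [0,1,4], [0,2,3], [0,3,4], [1,2,3], [1,2,4]

giving chain groups C_0 ≅ Z^5, C_1 ≅ Z^10, C_2 ≅ Z^5.

The boundary map ∂_1: C_1 → C_0 is given by ∂[p,q] = [q] − [p]. For instance
  ∂[0,1] = [1] − [0].
As a 5×10 matrix over Z this has rank 4, with invariant factors (1,1,1,1).

Boundary ∂_2: C_2 → C_1 acts by ∂[p,q,r] = [q,r] − [p,r] + [p,q]. For instance
  ∂[1,2,3] = [2,3] − [1,3] + [1,2],
  ∂[1,2,4] = [2,4] − [1,4] + [1,2].
As a 10×5 matrix over Z this has rank 5, with invariant factors (1,1,1,1,1).

Computing H_k = (kernel of ∂_k) / (image of ∂_{k+1}):

  H_2: rank ker ∂_2 − rank ∂_3 = (5 − 5) − 0 = 0, and there is no ∂_3, so H_2 ≅ 0.

H_2 = 0.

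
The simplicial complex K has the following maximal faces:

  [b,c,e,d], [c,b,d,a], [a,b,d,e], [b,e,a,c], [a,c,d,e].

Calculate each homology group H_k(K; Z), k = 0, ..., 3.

H_0 ≅ Z,  H_1 = 0,  H_2 = 0,  H_3 ≅ Z.

We work with the vertex ordering a < b < c < d < e. The simplices of K, each written with vertices in increasing order, are:

  0-simplices (5): a, b, c, d, e
  1-simplices (10): ab, ac, ad, ae, bc, bd, be, cd, ce, de
  2-simplices (10): abc, abd, abe, acd, ace, ade, bcd, bce, bde, cde
  3-simplices (5): abcd, abce, abde, acde, bcde

Hence C_0 ≅ Z^5, C_1 ≅ Z^10, C_2 ≅ Z^10, C_3 ≅ Z^5.

Boundary ∂_1: C_1 → C_0 sends each edge [p,q] (with p < q) to q − p.
The resulting 5×10 matrix has rank 4, and its Smith normal form has invariant factors (1,1,1,1).

The boundary map ∂_2: C_2 → C_1 acts by ∂[p,q,r] = [q,r] − [p,r] + [p,q]. For instance
  ∂abc = bc − ac + ab,
  ∂acd = cd − ad + ac.
As a 10×10 matrix over Z this has rank 6, with invariant factors (1,1,1,1,1,1).

The boundary map ∂_3: C_3 → C_2 sends each 3-simplex σ to the alternating sum Σ_i (−1)^i (σ with its i-th vertex removed). For instance
  ∂acde = cde − ade + ace − acd,
  ∂abde = bde − ade + abe − abd.
This gives a 10×5 integer matrix of rank 4; reducing to Smith normal form yields diagonal entries (1,1,1,1).

Reading off H_k = ker ∂_k / im ∂_{k+1}:

  H_0: rank C_0 − rank ∂_1 = 5 − 4 = 1, and the invariant factors of ∂_1 are all 1, so H_0 = Z.
  H_1: rank ker ∂_1 − rank ∂_2 = (10 − 4) − 6 = 0, and the invariant factors of ∂_2 are all 1, so H_1 = 0.
  H_2: rank ker ∂_2 − rank ∂_3 = (10 − 6) − 4 = 0, and the invariant factors of ∂_3 are all 1, so H_2 = 0.
  H_3: rank ker ∂_3 − rank ∂_4 = (5 − 4) − 0 = 1, and there is no ∂_4, so H_3 = Z.

As a check, the Euler characteristic is 5 − 10 + 10 − 5 = 0, which agrees with 1 − 0 + 0 − 1 = 0.
(K is a triangulation of the 3-sphere S^3.)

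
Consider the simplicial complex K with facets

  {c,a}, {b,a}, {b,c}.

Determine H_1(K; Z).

Take the total order a < b < c on the vertex set. Then K (dimension 1) consists of the simplices:

  0-simplices (3): a, b, c
  1-simplices (3): ab, ac, bc

Hence C_0 ≅ Z^3, C_1 ≅ Z^3.

Boundary ∂_1: C_1 → C_0 is given by ∂[p,q] = [q] − [p]. For instance
  ∂ac = c − a.
The 3×3 boundary matrix has rank 2 and Smith normal form diag(1,1).

Now H_k = ker ∂_k / im ∂_{k+1}, so:

  H_1: rank ker ∂_1 − rank ∂_2 = (3 − 2) − 0 = 1, and there is no ∂_2, so H_1 = Z.

H_1 = Z.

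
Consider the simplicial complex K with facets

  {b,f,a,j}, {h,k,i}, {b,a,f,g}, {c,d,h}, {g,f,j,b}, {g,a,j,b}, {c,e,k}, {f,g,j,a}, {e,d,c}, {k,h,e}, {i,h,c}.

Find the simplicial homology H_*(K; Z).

Order the vertices as a < b < c < d < e < f < g < h < i < j < k. Listing each simplex with vertices in this order, K has dimension 3 with simplices:

  0-simplices (11): a, b, c, d, e, f, g, h, i, j, k
  1-simplices (22): ab, af, ag, aj, bf, bg, bj, cd, ce, ch, ci, ck, de, dh, eh, ek, fg, fj, gj, hi, hk, ik
  2-simplices (16): abf, abg, abj, afg, afj, agj, bfg, bfj, bgj, cde, cdh, cek, chi, ehk, fgj, hik
  3-simplices (5): abfg, abfj, abgj, afgj, bfgj

giving chain groups C_0 ≅ Z^11, C_1 ≅ Z^22, C_2 ≅ Z^16, C_3 ≅ Z^5.

∂_1: C_1 → C_0 maps an edge to its endpoints' difference, ∂[p,q] = q − p.
The resulting 11×22 matrix has rank 9, and its Smith normal form has invariant factors (1,1,1,1,1,1,1,1,1).

The boundary map ∂_2: C_2 → C_1 sends each 2-simplex [p,q,r] to [q,r] − [p,r] + [p,q]. For instance
  ∂bfj = fj − bj + bf,
  ∂cek = ek − ck + ce.
The resulting 22×16 matrix has rank 12, and its Smith normal form has invariant factors (1,1,1,1,1,1,1,1,1,1,1,1).

∂_3: C_3 → C_2 sends each 3-simplex σ to the alternating sum Σ_i (−1)^i (σ with its i-th vertex removed). For instance
  ∂abfj = bfj − afj + abj − abf,
  ∂afgj = fgj − agj + afj − afg.
As a 16×5 matrix over Z this has rank 4, with invariant factors (1,1,1,1).

Now H_k = ker ∂_k / im ∂_{k+1}, so:

  H_0: rank C_0 − rank ∂_1 = 11 − 9 = 2, and the invariant factors of ∂_1 are all 1, so H_0 = Z^2.
  H_1: rank ker ∂_1 − rank ∂_2 = (22 − 9) − 12 = 1, and the invariant factors of ∂_2 are all 1, so H_1 = Z.
  H_2: rank ker ∂_2 − rank ∂_3 = (16 − 12) − 4 = 0, and the invariant factors of ∂_3 are all 1, so H_2 = 0.
  H_3: rank ker ∂_3 − rank ∂_4 = (5 − 4) − 0 = 1, and there is no ∂_4, so H_3 = Z.

(K is a triangulation of the disjoint union of the 3-sphere S^3 and the cylinder S^1 x I.)

H_0 ≅ Z^2,  H_1 ≅ Z,  H_2 = 0,  H_3 ≅ Z.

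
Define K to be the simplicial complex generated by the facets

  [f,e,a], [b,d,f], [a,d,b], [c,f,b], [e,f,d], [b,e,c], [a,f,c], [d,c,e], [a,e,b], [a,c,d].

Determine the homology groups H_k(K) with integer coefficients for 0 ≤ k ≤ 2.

Fix the vertex order a < b < c < d < e < f and write every simplex with vertices in increasing order. Then dim K = 2 and the simplices of K are:

  0-simplices (6): a, b, c, d, e, f
  1-simplices (15): ab, ac, ad, ae, af, bc, bd, be, bf, cd, ce, cf, de, df, ef
  2-simplices (10): abd, abe, acd, acf, aef, bce, bcf, bdf, cde, def

Hence C_0 ≅ Z^6, C_1 ≅ Z^15, C_2 ≅ Z^10.

Boundary ∂_1: C_1 → C_0 sends each edge [p,q] (with p < q) to q − p. For instance
  ∂ad = d − a.
As a 6×15 matrix over Z this has rank 5, with invariant factors (1,1,1,1,1).

Boundary ∂_2: C_2 → C_1 sends each 2-simplex [p,q,r] to [q,r] − [p,r] + [p,q]. For instance
  ∂bce = ce − be + bc,
  ∂aef = ef − af + ae.
This gives a 15×10 integer matrix of rank 10; reducing to Smith normal form yields diagonal entries (1,1,1,1,1,1,1,1,1,2).

From H_k ≅ ker(∂_k) / im(∂_{k+1}) we obtain:

  H_0: rank C_0 − rank ∂_1 = 6 − 5 = 1, and the invariant factors of ∂_1 are all 1, so H_0 = Z.
  H_1: rank ker ∂_1 − rank ∂_2 = (15 − 5) − 10 = 0, and ∂_2 has invariant factor 2 > 1, so H_1 = Z/2Z.
  H_2: rank ker ∂_2 − rank ∂_3 = (10 − 10) − 0 = 0, and there is no ∂_3, so H_2 = 0.

H_0 = Z,  H_1 = Z/2Z,  H_2 = 0.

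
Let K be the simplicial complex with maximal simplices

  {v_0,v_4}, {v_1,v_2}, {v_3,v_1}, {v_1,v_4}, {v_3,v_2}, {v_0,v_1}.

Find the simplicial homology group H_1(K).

We work with the vertex ordering v_0 < v_1 < v_2 < v_3 < v_4. The simplices of K, each written with vertices in increasing order, are:

  0-simplices (5): [v_0], [v_1], [v_2], [v_3], [v_4]
  1-simplices (6): [v_0,v_1], [v_0,v_4], [v_1,v_2], [v_1,v_3], [v_1,v_4], [v_2,v_3]

Hence C_0 ≅ Z^5, C_1 ≅ Z^6.

∂_1: C_1 → C_0 is given by ∂[p,q] = [q] − [p].
This gives a 5×6 integer matrix of rank 4; reducing to Smith normal form yields diagonal entries (1,1,1,1).

Reading off H_k = ker ∂_k / im ∂_{k+1}:

  H_1: rank ker ∂_1 − rank ∂_2 = (6 − 4) − 0 = 2, and there is no ∂_2, so H_1 ≅ Z^2.

(K is a triangulation of a wedge of 2 circles.)

H_1 ≅ Z^2.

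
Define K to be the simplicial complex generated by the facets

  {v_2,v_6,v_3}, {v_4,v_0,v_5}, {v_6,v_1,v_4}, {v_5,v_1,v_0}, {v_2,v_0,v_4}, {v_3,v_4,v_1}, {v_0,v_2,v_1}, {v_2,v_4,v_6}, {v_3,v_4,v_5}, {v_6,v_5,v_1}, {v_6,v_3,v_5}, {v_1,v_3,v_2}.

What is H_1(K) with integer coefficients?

Take the total order v_0 < v_1 < v_2 < v_3 < v_4 < v_5 < v_6 on the vertex set. Then K (dimension 2) consists of the simplices:

  0-simplices (7): [v_0], [v_1], [v_2], [v_3], [v_4], [v_5], [v_6]
  1-simplices (18): (18 of them)
  2-simplices (12): (12 of them)

giving chain groups C_0 ≅ Z^7, C_1 ≅ Z^18, C_2 ≅ Z^12.

∂_1: C_1 → C_0 sends each edge [p,q] (with p < q) to q − p. For instance
  ∂[v_2,v_6] = [v_6] − [v_2].
The resulting 7×18 matrix has rank 6, and its Smith normal form has invariant factors (1,1,1,1,1,1).

Boundary ∂_2: C_2 → C_1 sends each 2-simplex [p,q,r] to [q,r] − [p,r] + [p,q]. For instance
  ∂[v_0,v_2,v_4] = [v_2,v_4] − [v_0,v_4] + [v_0,v_2],
  ∂[v_0,v_1,v_2] = [v_1,v_2] − [v_0,v_2] + [v_0,v_1].
This gives a 18×12 integer matrix of rank 12; reducing to Smith normal form yields diagonal entries (1,1,1,1,1,1,1,1,1,1,1,2).

Now H_k = ker ∂_k / im ∂_{k+1}, so:

  H_1: rank ker ∂_1 − rank ∂_2 = (18 − 6) − 12 = 0, and ∂_2 has invariant factor 2 > 1, so H_1 ≅ Z/2.

H_1 ≅ Z/2.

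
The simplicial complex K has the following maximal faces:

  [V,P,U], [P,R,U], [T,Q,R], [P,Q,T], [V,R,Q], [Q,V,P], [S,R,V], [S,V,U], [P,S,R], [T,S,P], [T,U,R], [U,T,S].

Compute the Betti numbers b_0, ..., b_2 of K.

Order the vertices as P < Q < R < S < T < U < V. Listing each simplex with vertices in this order, K has dimension 2 with simplices:

  0-simplices (7): P, Q, R, S, T, U, V
  1-simplices (18): PQ, PR, PS, PT, PU, PV, QR, QT, QV, RS, RT, RU, RV, ST, SU, SV, TU, UV
  2-simplices (12): PQT, PQV, PRS, PRU, PST, PUV, QRT, QRV, RSV, RTU, STU, SUV

giving chain groups C_0 ≅ Z^7, C_1 ≅ Z^18, C_2 ≅ Z^12.

The boundary map ∂_1: C_1 → C_0 maps an edge to its endpoints' difference, ∂[p,q] = q − p.
The 7×18 boundary matrix has rank 6 and Smith normal form diag(1,1,1,1,1,1).

Boundary ∂_2: C_2 → C_1 sends each 2-simplex [p,q,r] to [q,r] − [p,r] + [p,q]. For instance
  ∂PQT = QT − PT + PQ,
  ∂PRS = RS − PS + PR.
The 18×12 boundary matrix has rank 12 and Smith normal form diag(1,1,1,1,1,1,1,1,1,1,1,2).

From H_k ≅ ker(∂_k) / im(∂_{k+1}) we obtain:

  H_0: rank C_0 − rank ∂_1 = 7 − 6 = 1, and the invariant factors of ∂_1 are all 1, so H_0 = Z.
  H_1: rank ker ∂_1 − rank ∂_2 = (18 − 6) − 12 = 0, and ∂_2 has invariant factor 2 > 1, so H_1 = Z/2.
  H_2: rank ker ∂_2 − rank ∂_3 = (12 − 12) − 0 = 0, and there is no ∂_3, so H_2 = 0.

As a check, the Euler characteristic is 7 − 18 + 12 = 1, which agrees with 1 − 0 + 0 = 1.
(K is a triangulation of the real projective plane RP^2.)

Hence the Betti numbers are b_0 = 1, b_1 = 0, b_2 = 0.

b_0 = 1, b_1 = 0, b_2 = 0.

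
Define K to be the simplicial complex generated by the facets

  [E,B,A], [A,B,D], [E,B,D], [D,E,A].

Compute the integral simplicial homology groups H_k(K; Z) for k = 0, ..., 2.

Take the total order A < B < D < E on the vertex set. Then K (dimension 2) consists of the simplices:

  0-simplices (4): A, B, D, E
  1-simplices (6): AB, AD, AE, BD, BE, DE
  2-simplices (4): ABD, ABE, ADE, BDE

Hence C_0 ≅ Z^4, C_1 ≅ Z^6, C_2 ≅ Z^4.

Boundary ∂_1: C_1 → C_0 is given by ∂[p,q] = [q] − [p].
The resulting 4×6 matrix has rank 3, and its Smith normal form has invariant factors (1,1,1).

The boundary map ∂_2: C_2 → C_1 maps a triangle to the signed sum of its edges. For instance
  ∂BDE = DE − BE + BD,
  ∂ADE = DE − AE + AD.
The resulting 6×4 matrix has rank 3, and its Smith normal form has invariant factors (1,1,1).

From H_k ≅ ker(∂_k) / im(∂_{k+1}) we obtain:

  H_0: rank C_0 − rank ∂_1 = 4 − 3 = 1, and the invariant factors of ∂_1 are all 1, so H_0 ≅ Z.
  H_1: rank ker ∂_1 − rank ∂_2 = (6 − 3) − 3 = 0, and the invariant factors of ∂_2 are all 1, so H_1 ≅ 0.
  H_2: rank ker ∂_2 − rank ∂_3 = (4 − 3) − 0 = 1, and there is no ∂_3, so H_2 ≅ Z.

H_0 ≅ Z,  H_1 = 0,  H_2 ≅ Z.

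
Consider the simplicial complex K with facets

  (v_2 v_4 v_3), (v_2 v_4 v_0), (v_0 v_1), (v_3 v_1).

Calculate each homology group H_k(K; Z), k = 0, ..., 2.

Fix the vertex order v_0 < v_1 < v_2 < v_3 < v_4 and write every simplex with vertices in increasing order. Then dim K = 2 and the simplices of K are:

  0-simplices (5): [v_0], [v_1], [v_2], [v_3], [v_4]
  1-simplices (7): [v_0,v_1], [v_0,v_2], [v_0,v_4], [v_1,v_3], [v_2,v_3], [v_2,v_4], [v_3,v_4]
  2-simplices (2): [v_0,v_2,v_4], [v_2,v_3,v_4]

giving chain groups C_0 ≅ Z^5, C_1 ≅ Z^7, C_2 ≅ Z^2.

Boundary ∂_1: C_1 → C_0 sends each edge [p,q] (with p < q) to q − p.
As a 5×7 matrix over Z this has rank 4, with invariant factors (1,1,1,1).

The boundary map ∂_2: C_2 → C_1 sends each 2-simplex [p,q,r] to [q,r] − [p,r] + [p,q]. For instance
  ∂[v_0,v_2,v_4] = [v_2,v_4] − [v_0,v_4] + [v_0,v_2],
  ∂[v_2,v_3,v_4] = [v_3,v_4] − [v_2,v_4] + [v_2,v_3].
As a 7×2 matrix over Z this has rank 2, with invariant factors (1,1).

Computing H_k = (kernel of ∂_k) / (image of ∂_{k+1}):

  H_0: rank C_0 − rank ∂_1 = 5 − 4 = 1, and the invariant factors of ∂_1 are all 1, so H_0 = Z.
  H_1: rank ker ∂_1 − rank ∂_2 = (7 − 4) − 2 = 1, and the invariant factors of ∂_2 are all 1, so H_1 = Z.
  H_2: rank ker ∂_2 − rank ∂_3 = (2 − 2) − 0 = 0, and there is no ∂_3, so H_2 = 0.

H_0 = Z,  H_1 = Z,  H_2 = 0.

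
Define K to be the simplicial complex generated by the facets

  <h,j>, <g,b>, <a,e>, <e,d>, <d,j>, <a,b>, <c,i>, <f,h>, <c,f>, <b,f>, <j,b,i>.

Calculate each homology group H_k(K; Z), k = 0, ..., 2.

H_0 ≅ Z,  H_1 ≅ Z^3,  H_2 = 0.

K has 10 vertices, 13 edges, 1 triangle.
rank ∂_0 = 0, rank ∂_1 = 9 ⇒ b_0 = 10 − 0 − 9 = 1; all invariant factors of ∂_1 are 1 so no torsion. So H_0 ≅ Z.
rank ∂_1 = 9, rank ∂_2 = 1 ⇒ b_1 = 13 − 9 − 1 = 3; all invariant factors of ∂_2 are 1 so no torsion. So H_1 ≅ Z^3.
rank ∂_2 = 1, rank ∂_3 = 0 ⇒ b_2 = 1 − 1 − 0 = 0. So H_2 ≅ 0.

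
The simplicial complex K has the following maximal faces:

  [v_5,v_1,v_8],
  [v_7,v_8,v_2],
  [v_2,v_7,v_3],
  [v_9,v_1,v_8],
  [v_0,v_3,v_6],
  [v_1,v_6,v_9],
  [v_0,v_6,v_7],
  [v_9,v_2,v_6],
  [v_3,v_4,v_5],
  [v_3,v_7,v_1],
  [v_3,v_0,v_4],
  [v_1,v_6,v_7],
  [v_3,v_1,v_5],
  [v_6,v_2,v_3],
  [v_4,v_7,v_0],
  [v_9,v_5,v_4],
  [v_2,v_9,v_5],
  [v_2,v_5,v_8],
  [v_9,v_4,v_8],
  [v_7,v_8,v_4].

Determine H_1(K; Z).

H_1 = Z ⊕ Z/2Z.

Order the vertices as v_0 < v_1 < v_2 < v_3 < v_4 < v_5 < v_6 < v_7 < v_8 < v_9. Listing each simplex with vertices in this order, K has dimension 2 with simplices:

  0-simplices (10): [v_0], [v_1], [v_2], [v_3], [v_4], [v_5], [v_6], [v_7], [v_8], [v_9]
  1-simplices (30): (30 of them)
  2-simplices (20): (20 of them)

giving chain groups C_0 ≅ Z^10, C_1 ≅ Z^30, C_2 ≅ Z^20.

The boundary map ∂_1: C_1 → C_0 sends each edge [p,q] (with p < q) to q − p. For instance
  ∂[v_0,v_7] = [v_7] − [v_0].
This gives a 10×30 integer matrix of rank 9; reducing to Smith normal form yields diagonal entries (1,1,1,1,1,1,1,1,1).

The boundary map ∂_2: C_2 → C_1 sends each 2-simplex [p,q,r] to [q,r] − [p,r] + [p,q]. For instance
  ∂[v_0,v_6,v_7] = [v_6,v_7] − [v_0,v_7] + [v_0,v_6],
  ∂[v_2,v_5,v_9] = [v_5,v_9] − [v_2,v_9] + [v_2,v_5].
The resulting 30×20 matrix has rank 20, and its Smith normal form has invariant factors (1,1,1,1,1,1,1,1,1,1,1,1,1,1,1,1,1,1,1,2).

From H_k ≅ ker(∂_k) / im(∂_{k+1}) we obtain:

  H_1: rank ker ∂_1 − rank ∂_2 = (30 − 9) − 20 = 1, and ∂_2 has invariant factor 2 > 1, so H_1 = Z ⊕ Z/2Z.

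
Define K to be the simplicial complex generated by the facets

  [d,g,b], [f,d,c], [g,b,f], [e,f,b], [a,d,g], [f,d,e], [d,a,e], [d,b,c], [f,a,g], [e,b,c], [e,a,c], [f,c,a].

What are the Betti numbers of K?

Take the total order a < b < c < d < e < f < g on the vertex set. Then K (dimension 2) consists of the simplices:

  0-simplices (7): a, b, c, d, e, f, g
  1-simplices (18): ac, ad, ae, af, ag, bc, bd, be, bf, bg, cd, ce, cf, de, df, dg, ef, fg
  2-simplices (12): ace, acf, ade, adg, afg, bcd, bce, bdg, bef, bfg, cdf, def

giving chain groups C_0 ≅ Z^7, C_1 ≅ Z^18, C_2 ≅ Z^12.

The boundary map ∂_1: C_1 → C_0 maps an edge to its endpoints' difference, ∂[p,q] = q − p.
This gives a 7×18 integer matrix of rank 6; reducing to Smith normal form yields diagonal entries (1,1,1,1,1,1).

Boundary ∂_2: C_2 → C_1 acts by ∂[p,q,r] = [q,r] − [p,r] + [p,q]. For instance
  ∂cdf = df − cf + cd,
  ∂acf = cf − af + ac.
This gives a 18×12 integer matrix of rank 12; reducing to Smith normal form yields diagonal entries (1,1,1,1,1,1,1,1,1,1,1,2).

Computing H_k = (kernel of ∂_k) / (image of ∂_{k+1}):

  H_0: rank C_0 − rank ∂_1 = 7 − 6 = 1, and the invariant factors of ∂_1 are all 1, so H_0 = Z.
  H_1: rank ker ∂_1 − rank ∂_2 = (18 − 6) − 12 = 0, and ∂_2 has invariant factor 2 > 1, so H_1 = Z/2.
  H_2: rank ker ∂_2 − rank ∂_3 = (12 − 12) − 0 = 0, and there is no ∂_3, so H_2 = 0.

Hence the Betti numbers are b_0 = 1, b_1 = 0, b_2 = 0.

b_0 = 1, b_1 = 0, b_2 = 0.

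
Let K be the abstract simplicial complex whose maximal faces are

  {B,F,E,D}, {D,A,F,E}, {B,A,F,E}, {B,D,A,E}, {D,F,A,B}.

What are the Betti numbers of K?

b_0 = 1, b_1 = 0, b_2 = 0, b_3 = 1.

Order the vertices as A < B < D < E < F. Listing each simplex with vertices in this order, K has dimension 3 with simplices:

  0-simplices (5): A, B, D, E, F
  1-simplices (10): AB, AD, AE, AF, BD, BE, BF, DE, DF, EF
  2-simplices (10): ABD, ABE, ABF, ADE, ADF, AEF, BDE, BDF, BEF, DEF
  3-simplices (5): ABDE, ABDF, ABEF, ADEF, BDEF

so the chain groups are C_0 ≅ Z^5, C_1 ≅ Z^10, C_2 ≅ Z^10, C_3 ≅ Z^5.

The boundary map ∂_1: C_1 → C_0 maps an edge to its endpoints' difference, ∂[p,q] = q − p.
The resulting 5×10 matrix has rank 4, and its Smith normal form has invariant factors (1,1,1,1).

The boundary map ∂_2: C_2 → C_1 acts by ∂[p,q,r] = [q,r] − [p,r] + [p,q]. For instance
  ∂BDE = DE − BE + BD,
  ∂ABD = BD − AD + AB.
The resulting 10×10 matrix has rank 6, and its Smith normal form has invariant factors (1,1,1,1,1,1).

∂_3: C_3 → C_2 sends each 3-simplex σ to the alternating sum Σ_i (−1)^i (σ with its i-th vertex removed). For instance
  ∂ABDF = BDF − ADF + ABF − ABD,
  ∂BDEF = DEF − BEF + BDF − BDE.
This gives a 10×5 integer matrix of rank 4; reducing to Smith normal form yields diagonal entries (1,1,1,1).

Reading off H_k = ker ∂_k / im ∂_{k+1}:

  H_0: rank C_0 − rank ∂_1 = 5 − 4 = 1, and the invariant factors of ∂_1 are all 1, so H_0 ≅ Z.
  H_1: rank ker ∂_1 − rank ∂_2 = (10 − 4) − 6 = 0, and the invariant factors of ∂_2 are all 1, so H_1 ≅ 0.
  H_2: rank ker ∂_2 − rank ∂_3 = (10 − 6) − 4 = 0, and the invariant factors of ∂_3 are all 1, so H_2 ≅ 0.
  H_3: rank ker ∂_3 − rank ∂_4 = (5 − 4) − 0 = 1, and there is no ∂_4, so H_3 ≅ Z.

(K is a triangulation of the 3-sphere S^3.)

Hence the Betti numbers are b_0 = 1, b_1 = 0, b_2 = 0, b_3 = 1.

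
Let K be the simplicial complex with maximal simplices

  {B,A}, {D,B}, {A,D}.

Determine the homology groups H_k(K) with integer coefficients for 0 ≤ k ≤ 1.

H_0 = Z,  H_1 = Z.

We work with the vertex ordering A < B < D. The simplices of K, each written with vertices in increasing order, are:

  0-simplices (3): A, B, D
  1-simplices (3): AB, AD, BD

Hence C_0 ≅ Z^3, C_1 ≅ Z^3.

∂_1: C_1 → C_0 maps an edge to its endpoints' difference, ∂[p,q] = q − p.
The 3×3 boundary matrix has rank 2 and Smith normal form diag(1,1).

Computing H_k = (kernel of ∂_k) / (image of ∂_{k+1}):

  H_0: rank C_0 − rank ∂_1 = 3 − 2 = 1, and the invariant factors of ∂_1 are all 1, so H_0 = Z.
  H_1: rank ker ∂_1 − rank ∂_2 = (3 − 2) − 0 = 1, and there is no ∂_2, so H_1 = Z.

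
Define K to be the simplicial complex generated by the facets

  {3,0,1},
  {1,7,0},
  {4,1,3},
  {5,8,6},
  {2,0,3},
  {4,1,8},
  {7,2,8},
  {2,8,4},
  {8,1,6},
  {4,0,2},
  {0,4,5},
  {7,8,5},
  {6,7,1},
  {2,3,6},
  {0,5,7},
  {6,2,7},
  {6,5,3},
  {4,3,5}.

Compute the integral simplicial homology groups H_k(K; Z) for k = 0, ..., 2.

H_0 ≅ Z,  H_1 ≅ Z ⊕ Z/2,  H_2 = 0.

We work with the vertex ordering 0 < 1 < 2 < 3 < 4 < 5 < 6 < 7 < 8. The simplices of K, each written with vertices in increasing order, are:

  0-simplices (9): [0], [1], [2], [3], [4], [5], [6], [7], [8]
  1-simplices (27): (27 of them)
  2-simplices (18): [0,1,3], [0,1,7], [0,2,3], [0,2,4], [0,4,5], [0,5,7], [1,3,4], [1,4,8], [1,6,7], [1,6,8], [2,3,6], [2,4,8], [2,6,7], [2,7,8], [3,4,5], [3,5,6], [5,6,8], [5,7,8]

giving chain groups C_0 ≅ Z^9, C_1 ≅ Z^27, C_2 ≅ Z^18.

∂_1: C_1 → C_0 maps an edge to its endpoints' difference, ∂[p,q] = q − p.
As a 9×27 matrix over Z this has rank 8, with invariant factors (1,1,1,1,1,1,1,1).

The boundary map ∂_2: C_2 → C_1 maps a triangle to the signed sum of its edges. For instance
  ∂[0,2,4] = [2,4] − [0,4] + [0,2],
  ∂[0,2,3] = [2,3] − [0,3] + [0,2].
As a 27×18 matrix over Z this has rank 18, with invariant factors (1,1,1,1,1,1,1,1,1,1,1,1,1,1,1,1,1,2).

Reading off H_k = ker ∂_k / im ∂_{k+1}:

  H_0: rank C_0 − rank ∂_1 = 9 − 8 = 1, and the invariant factors of ∂_1 are all 1, so H_0 = Z.
  H_1: rank ker ∂_1 − rank ∂_2 = (27 − 8) − 18 = 1, and ∂_2 has invariant factor 2 > 1, so H_1 = Z ⊕ Z/2.
  H_2: rank ker ∂_2 − rank ∂_3 = (18 − 18) − 0 = 0, and there is no ∂_3, so H_2 = 0.

As a check, the Euler characteristic is 9 − 27 + 18 = 0, which agrees with 1 − 1 + 0 = 0.
(K is a triangulation of the Klein bottle.)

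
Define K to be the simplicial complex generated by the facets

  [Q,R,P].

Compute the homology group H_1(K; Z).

Take the total order P < Q < R on the vertex set. Then K (dimension 2) consists of the simplices:

  0-simplices (3): P, Q, R
  1-simplices (3): PQ, PR, QR
  2-simplices (1): PQR

so the chain groups are C_0 ≅ Z^3, C_1 ≅ Z^3, C_2 ≅ Z^1.

∂_1: C_1 → C_0 sends each edge [p,q] (with p < q) to q − p.
The resulting 3×3 matrix has rank 2, and its Smith normal form has invariant factors (1,1).

∂_2: C_2 → C_1 acts by ∂[p,q,r] = [q,r] − [p,r] + [p,q]. For instance
  ∂PQR = QR − PR + PQ.
This gives a 3×1 integer matrix of rank 1; reducing to Smith normal form yields diagonal entries (1).

Reading off H_k = ker ∂_k / im ∂_{k+1}:

  H_1: rank ker ∂_1 − rank ∂_2 = (3 − 2) − 1 = 0, and the invariant factors of ∂_2 are all 1, so H_1 = 0.

(K is a triangulation of the 2-simplex.)

H_1 = 0.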